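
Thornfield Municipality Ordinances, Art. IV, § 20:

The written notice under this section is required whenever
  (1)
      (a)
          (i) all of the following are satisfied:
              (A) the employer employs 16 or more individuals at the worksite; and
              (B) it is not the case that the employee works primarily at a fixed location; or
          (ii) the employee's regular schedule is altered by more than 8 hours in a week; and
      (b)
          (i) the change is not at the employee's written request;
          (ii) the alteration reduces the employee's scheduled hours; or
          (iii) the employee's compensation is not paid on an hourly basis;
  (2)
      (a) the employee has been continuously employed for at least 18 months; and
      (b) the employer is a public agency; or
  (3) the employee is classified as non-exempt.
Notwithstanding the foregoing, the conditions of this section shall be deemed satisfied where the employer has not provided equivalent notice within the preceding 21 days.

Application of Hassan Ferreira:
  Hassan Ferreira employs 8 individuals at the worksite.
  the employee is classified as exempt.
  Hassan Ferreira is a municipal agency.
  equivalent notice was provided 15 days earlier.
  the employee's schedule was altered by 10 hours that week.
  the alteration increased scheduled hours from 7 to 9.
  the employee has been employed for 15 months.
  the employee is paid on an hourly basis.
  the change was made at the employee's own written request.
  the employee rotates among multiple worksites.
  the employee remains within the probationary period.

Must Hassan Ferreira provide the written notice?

No — not required.

(A) ≥ 16 at site — not satisfied.
(B) not (fixed location) — satisfied.
So (i) is not satisfied (F AND T).
(ii) schedule shift > 8h — satisfied.
So (a) is satisfied (F OR T).
(i) not employee-requested — not satisfied.
(ii) hours reduced — not met.
(iii) not (hourly-paid) — not satisfied.
(b) = F OR F OR F = false.
(1): T AND F → false.
(a) tenure ≥ 18 mo. — fails.
(b) public agency — satisfied.
So (2) is not satisfied (F AND T).
(3) non-exempt — not met.
Overall: F OR F OR F → false.
Exception (no recent notice) — not satisfied.
Result: main false OR exception false → false.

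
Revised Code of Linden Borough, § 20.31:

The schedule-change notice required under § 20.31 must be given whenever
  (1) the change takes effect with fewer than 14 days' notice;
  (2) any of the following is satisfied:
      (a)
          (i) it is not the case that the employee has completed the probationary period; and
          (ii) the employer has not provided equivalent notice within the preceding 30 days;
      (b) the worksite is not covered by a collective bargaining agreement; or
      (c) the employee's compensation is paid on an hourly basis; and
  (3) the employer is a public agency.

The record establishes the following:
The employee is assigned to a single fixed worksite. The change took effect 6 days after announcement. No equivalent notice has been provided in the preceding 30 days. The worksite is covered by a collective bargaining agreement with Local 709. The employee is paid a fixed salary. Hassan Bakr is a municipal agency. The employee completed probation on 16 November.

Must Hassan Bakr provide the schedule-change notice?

No — not required.

(1) < 14 days' notice — met.
(i) not (past probation) — fails.
(ii) no recent notice — satisfied.
(a) = F AND T = false.
(b) no CBA — not met.
(c) hourly-paid — not met.
So (2) is not satisfied (F OR F OR F).
(3) public agency — satisfied.
So Overall is not satisfied (T AND F AND T).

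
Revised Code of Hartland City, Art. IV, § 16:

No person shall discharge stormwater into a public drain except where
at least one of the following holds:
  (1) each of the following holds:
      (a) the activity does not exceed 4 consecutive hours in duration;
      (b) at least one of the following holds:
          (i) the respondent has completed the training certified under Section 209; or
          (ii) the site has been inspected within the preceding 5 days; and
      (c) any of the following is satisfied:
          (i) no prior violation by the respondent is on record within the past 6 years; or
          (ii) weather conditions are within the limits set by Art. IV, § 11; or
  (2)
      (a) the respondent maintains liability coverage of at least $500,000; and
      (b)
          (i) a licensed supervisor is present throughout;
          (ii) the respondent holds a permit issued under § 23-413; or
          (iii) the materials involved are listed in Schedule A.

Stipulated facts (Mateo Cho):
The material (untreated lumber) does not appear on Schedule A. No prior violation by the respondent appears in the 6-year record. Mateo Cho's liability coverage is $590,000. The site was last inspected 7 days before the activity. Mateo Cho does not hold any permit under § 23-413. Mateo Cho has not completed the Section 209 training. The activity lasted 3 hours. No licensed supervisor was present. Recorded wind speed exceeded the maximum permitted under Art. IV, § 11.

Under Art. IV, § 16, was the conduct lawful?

(a) ≤ 4 hrs duration — holds.
(i) training certified — not satisfied.
(ii) site inspected — not satisfied.
(b) = F OR F = false.
(i) no prior violation — satisfied.
(ii) weather ok — fails.
(c): T OR F → true.
(1) = T AND F AND T = false.
(a) coverage ≥ $500,000 — holds.
(i) supervisor present — not satisfied.
(ii) holds permit — not satisfied.
(iii) Schedule A material — not met.
(b): F OR F OR F → false.
(2) = T AND F = false.
So Overall is not satisfied (F OR F).

No — unlawful.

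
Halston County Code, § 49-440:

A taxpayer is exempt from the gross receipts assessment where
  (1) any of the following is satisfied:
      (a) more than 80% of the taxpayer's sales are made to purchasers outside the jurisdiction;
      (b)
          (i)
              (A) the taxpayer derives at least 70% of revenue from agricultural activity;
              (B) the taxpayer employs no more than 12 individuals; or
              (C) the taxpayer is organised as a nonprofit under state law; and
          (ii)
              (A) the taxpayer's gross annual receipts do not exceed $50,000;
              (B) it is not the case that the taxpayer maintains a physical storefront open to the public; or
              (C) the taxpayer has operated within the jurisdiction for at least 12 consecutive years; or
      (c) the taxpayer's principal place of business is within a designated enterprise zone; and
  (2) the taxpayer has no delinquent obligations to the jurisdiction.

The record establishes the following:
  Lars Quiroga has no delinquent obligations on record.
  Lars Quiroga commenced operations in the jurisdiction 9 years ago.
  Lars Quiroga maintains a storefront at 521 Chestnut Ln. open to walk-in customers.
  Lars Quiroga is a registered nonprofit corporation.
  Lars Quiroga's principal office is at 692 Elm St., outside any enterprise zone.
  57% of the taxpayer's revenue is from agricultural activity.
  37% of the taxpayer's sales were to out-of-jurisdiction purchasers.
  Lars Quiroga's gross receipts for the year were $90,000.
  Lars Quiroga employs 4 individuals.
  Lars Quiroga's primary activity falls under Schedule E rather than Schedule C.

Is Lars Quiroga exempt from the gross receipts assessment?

No — not exempt.

(a) >80% out-of-jur. sales — fails.
(A) ≥70% agricultural — fails.
(B) ≤ 12 employees — holds.
(C) nonprofit — holds.
(i): F OR T OR T → true.
(A) receipts ≤ $50,000 — not satisfied.
(B) not (has storefront) — not met.
(C) ≥ 12 yrs in jurisdiction — not satisfied.
(ii): F OR F OR F → false.
(b) = T AND F = false.
(c) in enterprise zone — fails.
(1): F OR F OR F → false.
(2) no delinquency — satisfied.
So Overall is not satisfied (F AND T).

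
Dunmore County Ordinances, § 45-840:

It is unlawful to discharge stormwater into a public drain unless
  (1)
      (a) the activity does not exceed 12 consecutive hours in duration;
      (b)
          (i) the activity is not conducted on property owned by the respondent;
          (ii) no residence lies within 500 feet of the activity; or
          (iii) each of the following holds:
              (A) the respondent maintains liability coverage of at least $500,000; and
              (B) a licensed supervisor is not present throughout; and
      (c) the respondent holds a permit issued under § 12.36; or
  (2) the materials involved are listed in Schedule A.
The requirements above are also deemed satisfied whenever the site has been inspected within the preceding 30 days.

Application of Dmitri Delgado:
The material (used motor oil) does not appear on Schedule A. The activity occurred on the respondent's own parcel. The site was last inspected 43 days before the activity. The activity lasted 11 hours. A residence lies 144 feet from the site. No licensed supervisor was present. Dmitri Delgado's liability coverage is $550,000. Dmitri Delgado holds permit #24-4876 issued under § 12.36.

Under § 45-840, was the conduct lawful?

(a) ≤ 12 hrs duration — holds.
(i) not (own property) — not met.
(ii) no residence in 500 ft — not satisfied.
(A) coverage ≥ $500,000 — satisfied.
(B) not (supervisor present) — satisfied.
(iii): T AND T → true.
(b): F OR F OR T → true.
(c) holds permit — met.
(1) = T AND T AND T = true.
(2) Schedule A material — not satisfied.
So Overall is satisfied (T OR F).
Exception (site inspected) — not satisfied.
Result: main true OR exception false → true.

Yes — lawful.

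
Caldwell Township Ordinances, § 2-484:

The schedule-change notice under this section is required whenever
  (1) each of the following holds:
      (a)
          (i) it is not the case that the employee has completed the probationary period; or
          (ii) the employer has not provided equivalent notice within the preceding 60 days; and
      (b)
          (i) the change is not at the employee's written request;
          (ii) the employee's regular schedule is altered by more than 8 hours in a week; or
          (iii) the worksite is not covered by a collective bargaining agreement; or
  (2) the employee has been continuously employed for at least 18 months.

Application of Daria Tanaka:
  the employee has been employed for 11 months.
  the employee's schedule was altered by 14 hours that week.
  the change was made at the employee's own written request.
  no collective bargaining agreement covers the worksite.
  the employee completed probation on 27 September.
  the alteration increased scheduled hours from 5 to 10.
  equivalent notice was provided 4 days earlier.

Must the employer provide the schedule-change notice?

No — not required.

(i) not (past probation) — not satisfied.
(ii) no recent notice — not met.
(a) = F OR F = false.
(i) not employee-requested — fails.
(ii) schedule shift > 8h — holds.
(iii) no CBA — met.
(b): F OR T OR T → true.
(1): F AND T → false.
(2) tenure ≥ 18 mo. — not satisfied.
Overall = F OR F = false.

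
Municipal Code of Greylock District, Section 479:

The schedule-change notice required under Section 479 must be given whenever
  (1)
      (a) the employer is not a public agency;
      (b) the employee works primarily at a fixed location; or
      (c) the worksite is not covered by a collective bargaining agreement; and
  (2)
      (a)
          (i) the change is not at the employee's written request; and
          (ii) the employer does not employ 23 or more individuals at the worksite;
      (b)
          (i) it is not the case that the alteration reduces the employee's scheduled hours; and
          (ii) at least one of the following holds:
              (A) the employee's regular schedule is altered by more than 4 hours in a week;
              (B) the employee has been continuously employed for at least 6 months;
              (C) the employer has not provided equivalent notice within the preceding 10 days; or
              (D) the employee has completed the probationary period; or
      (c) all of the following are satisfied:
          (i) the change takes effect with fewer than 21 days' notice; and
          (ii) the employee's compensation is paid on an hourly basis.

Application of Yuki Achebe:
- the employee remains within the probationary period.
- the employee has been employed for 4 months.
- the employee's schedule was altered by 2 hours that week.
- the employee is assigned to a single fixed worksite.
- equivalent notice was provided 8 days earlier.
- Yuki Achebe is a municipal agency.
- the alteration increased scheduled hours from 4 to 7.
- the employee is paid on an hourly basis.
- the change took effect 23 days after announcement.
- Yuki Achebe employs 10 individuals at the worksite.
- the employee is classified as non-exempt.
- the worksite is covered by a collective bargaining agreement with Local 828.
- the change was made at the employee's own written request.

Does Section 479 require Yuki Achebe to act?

No — not required.

(a) not (public agency) — not met.
(b) fixed location — satisfied.
(c) no CBA — not met.
So (1) is satisfied (F OR T OR F).
(i) not employee-requested — fails.
(ii) not (≥ 23 at site) — met.
(a): F AND T → false.
(i) not (hours reduced) — met.
(A) schedule shift > 4h — not satisfied.
(B) tenure ≥ 6 mo. — not satisfied.
(C) no recent notice — not satisfied.
(D) past probation — not satisfied.
(ii): F OR F OR F OR F → false.
(b) = T AND F = false.
(i) < 21 days' notice — not met.
(ii) hourly-paid — holds.
So (c) is not satisfied (F AND T).
(2) = F OR F OR F = false.
So Overall is not satisfied (T AND F).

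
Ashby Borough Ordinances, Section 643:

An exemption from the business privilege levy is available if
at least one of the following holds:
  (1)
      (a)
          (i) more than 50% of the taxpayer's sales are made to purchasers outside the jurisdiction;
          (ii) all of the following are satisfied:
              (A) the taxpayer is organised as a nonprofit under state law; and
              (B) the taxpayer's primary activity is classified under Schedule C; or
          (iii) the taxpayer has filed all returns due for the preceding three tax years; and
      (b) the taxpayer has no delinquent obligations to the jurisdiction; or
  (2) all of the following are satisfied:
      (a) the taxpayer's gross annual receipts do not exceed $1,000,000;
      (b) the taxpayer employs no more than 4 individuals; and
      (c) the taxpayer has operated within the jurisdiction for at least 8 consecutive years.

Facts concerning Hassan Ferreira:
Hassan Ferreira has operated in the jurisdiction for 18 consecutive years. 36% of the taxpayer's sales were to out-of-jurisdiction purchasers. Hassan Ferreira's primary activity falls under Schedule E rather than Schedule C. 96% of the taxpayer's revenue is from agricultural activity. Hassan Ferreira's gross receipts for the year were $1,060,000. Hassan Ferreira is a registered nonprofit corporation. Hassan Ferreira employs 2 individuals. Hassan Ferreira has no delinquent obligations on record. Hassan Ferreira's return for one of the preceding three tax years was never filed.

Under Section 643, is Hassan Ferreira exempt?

(i) >50% out-of-jur. sales — fails.
(A) nonprofit — satisfied.
(B) Schedule C activity — fails.
(ii) = T AND F = false.
(iii) returns current — not satisfied.
(a) = F OR F OR F = false.
(b) no delinquency — satisfied.
(1): F AND T → false.
(a) receipts ≤ $1,000,000 — not met.
(b) ≤ 4 employees — satisfied.
(c) ≥ 8 yrs in jurisdiction — satisfied.
(2): F AND T AND T → false.
So Overall is not satisfied (F OR F).

No — not exempt.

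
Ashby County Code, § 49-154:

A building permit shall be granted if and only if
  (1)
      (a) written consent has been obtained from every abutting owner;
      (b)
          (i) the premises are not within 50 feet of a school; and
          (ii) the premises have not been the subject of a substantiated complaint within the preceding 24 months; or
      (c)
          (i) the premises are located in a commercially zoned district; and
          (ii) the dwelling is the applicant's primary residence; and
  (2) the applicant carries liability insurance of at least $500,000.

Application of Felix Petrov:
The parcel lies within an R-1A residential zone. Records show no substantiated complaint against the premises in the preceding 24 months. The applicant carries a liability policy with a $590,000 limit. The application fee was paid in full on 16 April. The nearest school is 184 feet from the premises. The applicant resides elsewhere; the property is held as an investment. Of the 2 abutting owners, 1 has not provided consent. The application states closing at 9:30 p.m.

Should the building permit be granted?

(a) all abutters consent — fails.
(i) ≥50 ft from school — satisfied.
(ii) no complaint in 24 mo. — holds.
(b): T AND T → true.
(i) commercially zoned — not satisfied.
(ii) primary residence — not met.
So (c) is not satisfied (F AND F).
(1) = F OR T OR F = true.
(2) insurance ≥ $500,000 — satisfied.
Overall = T AND T = true.

Yes — granted.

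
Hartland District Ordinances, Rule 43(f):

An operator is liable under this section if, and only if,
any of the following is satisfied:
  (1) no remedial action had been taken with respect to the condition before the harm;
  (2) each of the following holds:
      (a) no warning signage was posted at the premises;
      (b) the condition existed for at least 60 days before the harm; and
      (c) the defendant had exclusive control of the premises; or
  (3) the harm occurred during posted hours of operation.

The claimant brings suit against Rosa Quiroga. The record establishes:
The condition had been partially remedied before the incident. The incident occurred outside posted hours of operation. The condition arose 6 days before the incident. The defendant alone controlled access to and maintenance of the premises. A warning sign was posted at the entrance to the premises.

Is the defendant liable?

No — not liable.

(1) no remedial action — fails.
(a) no signage posted — not met.
(b) condition ≥60 days old — fails.
(c) exclusive control — holds.
(2) = F AND F AND T = false.
(3) during posted hours — not satisfied.
Overall: F OR F OR F → false.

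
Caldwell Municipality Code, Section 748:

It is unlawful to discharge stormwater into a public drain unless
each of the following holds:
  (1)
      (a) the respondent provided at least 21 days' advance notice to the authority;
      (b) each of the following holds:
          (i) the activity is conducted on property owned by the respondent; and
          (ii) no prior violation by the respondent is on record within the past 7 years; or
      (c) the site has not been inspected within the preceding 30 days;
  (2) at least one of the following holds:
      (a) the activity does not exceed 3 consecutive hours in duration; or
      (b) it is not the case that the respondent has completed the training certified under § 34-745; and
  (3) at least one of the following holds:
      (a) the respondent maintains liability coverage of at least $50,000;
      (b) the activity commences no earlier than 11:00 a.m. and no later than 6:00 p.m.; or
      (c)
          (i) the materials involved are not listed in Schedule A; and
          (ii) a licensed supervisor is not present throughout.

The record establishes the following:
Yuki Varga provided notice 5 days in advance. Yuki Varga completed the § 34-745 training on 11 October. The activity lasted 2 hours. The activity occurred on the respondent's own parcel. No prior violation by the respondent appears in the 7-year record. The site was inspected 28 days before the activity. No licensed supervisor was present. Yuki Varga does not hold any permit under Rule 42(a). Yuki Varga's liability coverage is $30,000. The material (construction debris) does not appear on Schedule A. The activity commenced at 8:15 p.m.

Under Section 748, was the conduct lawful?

Yes — lawful.

(a) ≥21 days' notice — not met.
(i) own property — satisfied.
(ii) no prior violation — satisfied.
So (b) is satisfied (T AND T).
(c) not (site inspected) — not met.
(1): F OR T OR F → true.
(a) ≤ 3 hrs duration — satisfied.
(b) not (training certified) — not satisfied.
So (2) is satisfied (T OR F).
(a) coverage ≥ $50,000 — not met.
(b) start within hours — not satisfied.
(i) not (Schedule A material) — met.
(ii) not (supervisor present) — satisfied.
So (c) is satisfied (T AND T).
So (3) is satisfied (F OR F OR T).
Overall: T AND T AND T → true.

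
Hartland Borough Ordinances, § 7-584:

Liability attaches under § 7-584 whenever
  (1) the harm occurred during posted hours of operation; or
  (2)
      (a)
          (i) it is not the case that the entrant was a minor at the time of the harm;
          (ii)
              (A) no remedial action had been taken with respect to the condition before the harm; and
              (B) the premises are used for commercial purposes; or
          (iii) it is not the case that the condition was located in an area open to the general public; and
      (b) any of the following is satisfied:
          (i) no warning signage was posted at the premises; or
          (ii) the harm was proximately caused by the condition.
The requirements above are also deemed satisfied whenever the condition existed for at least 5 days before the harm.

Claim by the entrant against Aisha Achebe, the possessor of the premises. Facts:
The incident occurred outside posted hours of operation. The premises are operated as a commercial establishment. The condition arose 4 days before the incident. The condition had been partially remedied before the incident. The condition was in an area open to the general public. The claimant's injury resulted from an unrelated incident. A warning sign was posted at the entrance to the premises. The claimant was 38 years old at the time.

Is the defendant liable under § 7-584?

(1) during posted hours — fails.
(i) not (entrant a minor) — met.
(A) no remedial action — not met.
(B) commercial use — satisfied.
So (ii) is not satisfied (F AND T).
(iii) not (public area) — not satisfied.
(a): T OR F OR F → true.
(i) no signage posted — not met.
(ii) proximate cause — not met.
(b): F OR F → false.
So (2) is not satisfied (T AND F).
Overall: F OR F → false.
Exception (condition ≥5 days old) — not satisfied.
Result: main false OR exception false → false.

No — not liable.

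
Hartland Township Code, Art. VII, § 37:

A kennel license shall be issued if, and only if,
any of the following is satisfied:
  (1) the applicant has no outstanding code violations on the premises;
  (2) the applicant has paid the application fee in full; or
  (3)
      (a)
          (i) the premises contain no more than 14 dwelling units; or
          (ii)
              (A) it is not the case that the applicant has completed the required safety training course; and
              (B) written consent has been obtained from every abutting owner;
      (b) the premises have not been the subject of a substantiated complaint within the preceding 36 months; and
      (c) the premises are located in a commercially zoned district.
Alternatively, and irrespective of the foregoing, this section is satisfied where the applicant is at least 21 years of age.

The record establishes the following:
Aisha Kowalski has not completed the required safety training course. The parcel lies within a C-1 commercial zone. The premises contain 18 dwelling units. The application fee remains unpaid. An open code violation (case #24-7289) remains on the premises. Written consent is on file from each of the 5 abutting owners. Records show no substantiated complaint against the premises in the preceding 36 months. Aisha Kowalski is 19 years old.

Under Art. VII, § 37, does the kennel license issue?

Yes — granted.

(1) no code violations — not satisfied.
(2) fee paid — not met.
(i) ≤ 14 units — not met.
(A) not (safety training) — holds.
(B) all abutters consent — satisfied.
(ii): T AND T → true.
So (a) is satisfied (F OR T).
(b) no complaint in 36 mo. — satisfied.
(c) commercially zoned — met.
(3) = T AND T AND T = true.
Overall = F OR F OR T = true.
Exception (age ≥ 21) — not satisfied.
Result: main true OR exception false → true.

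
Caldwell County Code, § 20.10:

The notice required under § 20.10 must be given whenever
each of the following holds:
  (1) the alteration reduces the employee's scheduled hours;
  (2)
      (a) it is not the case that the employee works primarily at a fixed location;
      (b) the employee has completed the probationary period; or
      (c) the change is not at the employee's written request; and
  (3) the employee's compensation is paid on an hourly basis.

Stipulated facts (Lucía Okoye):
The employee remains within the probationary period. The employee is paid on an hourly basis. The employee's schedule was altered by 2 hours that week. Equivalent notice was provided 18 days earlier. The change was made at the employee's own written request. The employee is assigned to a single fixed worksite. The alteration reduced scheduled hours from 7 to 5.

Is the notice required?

No — not required.

(1) hours reduced — met.
(a) not (fixed location) — not satisfied.
(b) past probation — not met.
(c) not employee-requested — fails.
(2) = F OR F OR F = false.
(3) hourly-paid — satisfied.
Overall = T AND F AND T = false.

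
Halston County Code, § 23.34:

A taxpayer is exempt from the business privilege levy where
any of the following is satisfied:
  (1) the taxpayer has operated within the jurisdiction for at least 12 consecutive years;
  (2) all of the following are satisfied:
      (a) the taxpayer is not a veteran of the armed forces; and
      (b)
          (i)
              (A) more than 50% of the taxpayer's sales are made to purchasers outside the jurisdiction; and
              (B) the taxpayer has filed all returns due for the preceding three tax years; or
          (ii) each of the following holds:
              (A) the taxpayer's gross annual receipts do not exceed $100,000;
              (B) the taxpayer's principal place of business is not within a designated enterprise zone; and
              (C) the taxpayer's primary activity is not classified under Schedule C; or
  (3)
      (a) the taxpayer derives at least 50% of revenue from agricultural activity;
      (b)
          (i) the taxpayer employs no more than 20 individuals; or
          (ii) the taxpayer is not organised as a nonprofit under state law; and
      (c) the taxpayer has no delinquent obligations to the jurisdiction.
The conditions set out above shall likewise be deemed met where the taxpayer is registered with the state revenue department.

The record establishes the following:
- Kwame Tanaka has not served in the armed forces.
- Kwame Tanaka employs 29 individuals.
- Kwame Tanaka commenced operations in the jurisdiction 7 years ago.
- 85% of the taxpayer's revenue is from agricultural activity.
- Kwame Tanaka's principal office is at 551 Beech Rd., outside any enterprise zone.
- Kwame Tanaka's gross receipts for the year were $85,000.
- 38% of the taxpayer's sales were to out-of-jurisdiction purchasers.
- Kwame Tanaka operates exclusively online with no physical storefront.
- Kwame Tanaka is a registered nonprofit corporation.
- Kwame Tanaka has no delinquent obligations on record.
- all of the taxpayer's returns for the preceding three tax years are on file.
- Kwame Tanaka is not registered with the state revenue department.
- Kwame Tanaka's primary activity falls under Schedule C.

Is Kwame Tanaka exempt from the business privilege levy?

No — not exempt.

(1) ≥ 12 yrs in jurisdiction — not satisfied.
(a) not (veteran) — holds.
(A) >50% out-of-jur. sales — not satisfied.
(B) returns current — satisfied.
(i) = F AND T = false.
(A) receipts ≤ $100,000 — met.
(B) not (in enterprise zone) — satisfied.
(C) not (Schedule C activity) — not satisfied.
(ii): T AND T AND F → false.
So (b) is not satisfied (F OR F).
(2) = T AND F = false.
(a) ≥50% agricultural — holds.
(i) ≤ 20 employees — not satisfied.
(ii) not (nonprofit) — not satisfied.
(b): F OR F → false.
(c) no delinquency — holds.
So (3) is not satisfied (T AND F AND T).
Overall = F OR F OR F = false.
Exception (state-registered) — not satisfied.
Result: main false OR exception false → false.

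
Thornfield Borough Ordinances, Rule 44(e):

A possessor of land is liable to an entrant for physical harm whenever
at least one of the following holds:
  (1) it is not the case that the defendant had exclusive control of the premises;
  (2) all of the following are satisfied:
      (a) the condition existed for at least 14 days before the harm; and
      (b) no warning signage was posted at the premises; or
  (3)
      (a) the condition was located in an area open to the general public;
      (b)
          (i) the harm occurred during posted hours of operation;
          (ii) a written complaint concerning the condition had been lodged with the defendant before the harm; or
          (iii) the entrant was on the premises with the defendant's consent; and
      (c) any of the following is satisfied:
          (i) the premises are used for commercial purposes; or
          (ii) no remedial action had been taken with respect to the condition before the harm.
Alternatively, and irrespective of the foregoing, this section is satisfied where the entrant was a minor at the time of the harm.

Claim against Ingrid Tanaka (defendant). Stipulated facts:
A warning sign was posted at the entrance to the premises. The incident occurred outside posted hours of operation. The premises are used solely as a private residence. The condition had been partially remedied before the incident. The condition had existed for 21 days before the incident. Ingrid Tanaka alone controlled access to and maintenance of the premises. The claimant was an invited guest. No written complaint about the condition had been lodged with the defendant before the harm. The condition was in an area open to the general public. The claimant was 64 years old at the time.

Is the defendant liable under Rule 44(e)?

No — not liable.

(1) not (exclusive control) — fails.
(a) condition ≥14 days old — met.
(b) no signage posted — not satisfied.
So (2) is not satisfied (T AND F).
(a) public area — satisfied.
(i) during posted hours — fails.
(ii) complaint lodged — not satisfied.
(iii) consent to enter — satisfied.
(b) = F OR F OR T = true.
(i) commercial use — fails.
(ii) no remedial action — not met.
(c) = F OR F = false.
So (3) is not satisfied (T AND T AND F).
Overall = F OR F OR F = false.
Exception (entrant a minor) — not satisfied.
Result: main false OR exception false → false.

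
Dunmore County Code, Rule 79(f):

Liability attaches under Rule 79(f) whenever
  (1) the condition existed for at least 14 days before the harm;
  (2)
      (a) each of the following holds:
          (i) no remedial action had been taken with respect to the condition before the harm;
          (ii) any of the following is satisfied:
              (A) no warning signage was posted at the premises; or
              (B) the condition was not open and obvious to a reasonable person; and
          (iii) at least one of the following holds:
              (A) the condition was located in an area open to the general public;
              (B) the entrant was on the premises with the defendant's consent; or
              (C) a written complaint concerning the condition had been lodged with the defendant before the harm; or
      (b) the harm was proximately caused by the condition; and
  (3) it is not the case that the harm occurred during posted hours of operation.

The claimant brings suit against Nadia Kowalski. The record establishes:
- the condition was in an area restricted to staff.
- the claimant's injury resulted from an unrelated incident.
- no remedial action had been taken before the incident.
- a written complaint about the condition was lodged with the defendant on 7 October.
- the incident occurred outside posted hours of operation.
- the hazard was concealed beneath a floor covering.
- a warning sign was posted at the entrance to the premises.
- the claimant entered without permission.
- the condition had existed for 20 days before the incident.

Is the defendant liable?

(1) condition ≥14 days old — holds.
(i) no remedial action — met.
(A) no signage posted — not satisfied.
(B) not open/obvious — holds.
(ii) = F OR T = true.
(A) public area — not satisfied.
(B) consent to enter — not met.
(C) complaint lodged — met.
(iii) = F OR F OR T = true.
(a): T AND T AND T → true.
(b) proximate cause — fails.
(2): T OR F → true.
(3) not (during posted hours) — met.
So Overall is satisfied (T AND T AND T).

Yes — liable.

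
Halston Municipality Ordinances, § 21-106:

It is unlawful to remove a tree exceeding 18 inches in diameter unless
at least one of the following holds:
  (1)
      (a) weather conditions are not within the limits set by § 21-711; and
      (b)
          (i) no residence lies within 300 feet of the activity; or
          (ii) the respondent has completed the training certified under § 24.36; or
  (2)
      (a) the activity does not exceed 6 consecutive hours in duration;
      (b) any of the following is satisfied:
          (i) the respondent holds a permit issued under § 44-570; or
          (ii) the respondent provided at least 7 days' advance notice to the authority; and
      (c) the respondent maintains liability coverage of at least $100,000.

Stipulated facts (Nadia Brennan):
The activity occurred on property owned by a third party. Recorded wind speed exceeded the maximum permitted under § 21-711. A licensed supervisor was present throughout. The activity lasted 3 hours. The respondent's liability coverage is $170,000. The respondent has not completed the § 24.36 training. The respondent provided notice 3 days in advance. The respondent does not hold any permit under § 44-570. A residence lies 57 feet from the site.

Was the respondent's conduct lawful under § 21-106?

(a) not (weather ok) — met.
(i) no residence in 300 ft — not satisfied.
(ii) training certified — not satisfied.
(b) = F OR F = false.
(1): T AND F → false.
(a) ≤ 6 hrs duration — satisfied.
(i) holds permit — not met.
(ii) ≥7 days' notice — not satisfied.
So (b) is not satisfied (F OR F).
(c) coverage ≥ $100,000 — satisfied.
(2): T AND F AND T → false.
So Overall is not satisfied (F OR F).

No — unlawful.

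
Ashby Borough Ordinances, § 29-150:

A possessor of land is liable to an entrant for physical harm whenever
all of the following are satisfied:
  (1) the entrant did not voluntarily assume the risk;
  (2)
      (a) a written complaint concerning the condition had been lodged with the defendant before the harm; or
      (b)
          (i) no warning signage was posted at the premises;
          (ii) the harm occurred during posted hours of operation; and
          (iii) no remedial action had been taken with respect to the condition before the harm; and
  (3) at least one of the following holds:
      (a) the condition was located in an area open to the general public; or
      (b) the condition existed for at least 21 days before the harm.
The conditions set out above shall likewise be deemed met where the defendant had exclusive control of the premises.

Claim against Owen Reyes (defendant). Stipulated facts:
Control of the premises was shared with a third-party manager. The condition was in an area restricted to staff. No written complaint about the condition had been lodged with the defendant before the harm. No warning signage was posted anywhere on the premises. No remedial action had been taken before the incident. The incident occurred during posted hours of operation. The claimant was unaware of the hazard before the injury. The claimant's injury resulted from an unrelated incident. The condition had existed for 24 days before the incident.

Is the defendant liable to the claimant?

(1) no assumed risk — holds.
(a) complaint lodged — fails.
(i) no signage posted — holds.
(ii) during posted hours — satisfied.
(iii) no remedial action — holds.
So (b) is satisfied (T AND T AND T).
(2) = F OR T = true.
(a) public area — not met.
(b) condition ≥21 days old — holds.
(3) = F OR T = true.
Overall = T AND T AND T = true.
Exception (exclusive control) — not satisfied.
Result: main true OR exception false → true.

Yes — liable.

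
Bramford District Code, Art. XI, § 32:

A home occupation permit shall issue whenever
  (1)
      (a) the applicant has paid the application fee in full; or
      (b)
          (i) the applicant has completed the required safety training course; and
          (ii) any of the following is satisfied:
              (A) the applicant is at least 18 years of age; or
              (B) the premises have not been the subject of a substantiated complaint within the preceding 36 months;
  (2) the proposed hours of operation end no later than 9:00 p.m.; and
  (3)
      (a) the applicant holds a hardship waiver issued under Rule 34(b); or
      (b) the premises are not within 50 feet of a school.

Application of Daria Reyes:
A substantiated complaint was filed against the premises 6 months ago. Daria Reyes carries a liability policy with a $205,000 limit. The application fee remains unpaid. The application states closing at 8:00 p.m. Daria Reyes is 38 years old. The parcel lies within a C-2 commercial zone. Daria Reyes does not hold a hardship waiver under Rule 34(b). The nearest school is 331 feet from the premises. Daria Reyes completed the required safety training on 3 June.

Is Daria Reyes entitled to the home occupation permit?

(a) fee paid — fails.
(i) safety training — met.
(A) age ≥ 18 — holds.
(B) no complaint in 36 mo. — not met.
(ii) = T OR F = true.
(b): T AND T → true.
So (1) is satisfied (F OR T).
(2) closes by 9 p.m. — met.
(a) hardship waiver — fails.
(b) ≥50 ft from school — met.
(3) = F OR T = true.
So Overall is satisfied (T AND T AND T).

Yes — granted.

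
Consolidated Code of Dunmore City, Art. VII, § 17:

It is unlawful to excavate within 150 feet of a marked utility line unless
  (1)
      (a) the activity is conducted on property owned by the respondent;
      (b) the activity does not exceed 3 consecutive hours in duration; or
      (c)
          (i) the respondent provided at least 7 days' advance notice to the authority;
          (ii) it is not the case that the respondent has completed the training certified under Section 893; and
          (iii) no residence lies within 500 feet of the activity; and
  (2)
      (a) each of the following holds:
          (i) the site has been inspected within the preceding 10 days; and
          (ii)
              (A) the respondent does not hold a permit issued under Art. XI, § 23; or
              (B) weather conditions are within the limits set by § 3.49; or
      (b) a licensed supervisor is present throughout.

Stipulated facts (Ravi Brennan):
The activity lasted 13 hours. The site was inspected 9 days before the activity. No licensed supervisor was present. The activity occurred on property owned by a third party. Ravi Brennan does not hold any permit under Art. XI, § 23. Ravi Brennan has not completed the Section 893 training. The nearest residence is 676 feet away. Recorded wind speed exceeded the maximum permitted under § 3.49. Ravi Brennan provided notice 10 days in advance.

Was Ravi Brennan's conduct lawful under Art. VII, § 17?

(a) own property — not met.
(b) ≤ 3 hrs duration — not met.
(i) ≥7 days' notice — satisfied.
(ii) not (training certified) — satisfied.
(iii) no residence in 500 ft — holds.
(c): T AND T AND T → true.
(1) = F OR F OR T = true.
(i) site inspected — satisfied.
(A) not (holds permit) — holds.
(B) weather ok — fails.
(ii): T OR F → true.
(a) = T AND T = true.
(b) supervisor present — not met.
(2) = T OR F = true.
So Overall is satisfied (T AND T).

Yes — lawful.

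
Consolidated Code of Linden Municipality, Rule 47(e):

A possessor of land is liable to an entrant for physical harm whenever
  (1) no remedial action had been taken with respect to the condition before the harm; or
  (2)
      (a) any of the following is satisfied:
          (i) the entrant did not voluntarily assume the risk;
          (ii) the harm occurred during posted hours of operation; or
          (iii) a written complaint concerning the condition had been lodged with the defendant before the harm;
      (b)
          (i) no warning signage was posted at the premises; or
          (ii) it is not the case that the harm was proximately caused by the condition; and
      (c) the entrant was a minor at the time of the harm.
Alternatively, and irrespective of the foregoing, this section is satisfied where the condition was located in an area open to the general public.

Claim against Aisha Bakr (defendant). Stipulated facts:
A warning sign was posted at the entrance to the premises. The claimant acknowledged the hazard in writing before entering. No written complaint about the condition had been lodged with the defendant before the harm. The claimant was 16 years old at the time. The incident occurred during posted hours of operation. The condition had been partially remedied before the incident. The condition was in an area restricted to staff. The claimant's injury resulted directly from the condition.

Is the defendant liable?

(1) no remedial action — not met.
(i) no assumed risk — not met.
(ii) during posted hours — met.
(iii) complaint lodged — not met.
So (a) is satisfied (F OR T OR F).
(i) no signage posted — fails.
(ii) not (proximate cause) — not satisfied.
(b) = F OR F = false.
(c) entrant a minor — holds.
So (2) is not satisfied (T AND F AND T).
Overall: F OR F → false.
Exception (public area) — not satisfied.
Result: main false OR exception false → false.

No — not liable.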